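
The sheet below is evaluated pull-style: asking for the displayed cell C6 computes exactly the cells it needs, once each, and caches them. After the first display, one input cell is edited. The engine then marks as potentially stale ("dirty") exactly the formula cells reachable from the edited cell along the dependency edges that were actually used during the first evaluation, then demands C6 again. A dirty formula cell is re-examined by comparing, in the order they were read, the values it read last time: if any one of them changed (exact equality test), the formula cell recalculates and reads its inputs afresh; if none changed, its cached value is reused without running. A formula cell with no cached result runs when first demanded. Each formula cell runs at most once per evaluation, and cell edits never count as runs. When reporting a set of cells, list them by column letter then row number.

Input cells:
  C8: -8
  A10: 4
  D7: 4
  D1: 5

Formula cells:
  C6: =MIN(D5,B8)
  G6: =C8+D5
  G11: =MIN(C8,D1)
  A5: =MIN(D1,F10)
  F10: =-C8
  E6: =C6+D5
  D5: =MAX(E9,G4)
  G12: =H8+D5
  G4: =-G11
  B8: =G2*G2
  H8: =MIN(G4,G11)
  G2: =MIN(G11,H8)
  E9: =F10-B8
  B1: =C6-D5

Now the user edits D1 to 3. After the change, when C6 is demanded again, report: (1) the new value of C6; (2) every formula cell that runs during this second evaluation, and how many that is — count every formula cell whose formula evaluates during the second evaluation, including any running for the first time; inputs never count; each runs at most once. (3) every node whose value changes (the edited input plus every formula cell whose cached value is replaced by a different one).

Demanding C6 again yields 8.
1 formula cells run: G11.
The nodes whose values change: D1.
Note the absorption at G11: it re-runs yet its value is the same, leaving the output's value untouched.

First demand of the output computes:
  F10 = -(-8) = 8
  G11 = MIN(-8, 5) = -8
  G4 = -(-8) = 8
  H8 = MIN(8, -8) = -8
  G2 = MIN(-8, -8) = -8
  B8 = -8 * -8 = 64
  E9 = 8 - 64 = -56
  D5 = MAX(-56, 8) = 8
  C6 = MIN(8, 64) = 8

After the edit, cleaning proceeds:
  G11: a read changed (D1 5->3) — executes, giving -8 — identical to its old value.
  G4: dirty, but its reads are unchanged (G11 unchanged); cached 8 stands.
  H8: dirty, but its reads are unchanged (G4 unchanged, G11 unchanged); cached -8 stands.
  G2: dirty, but its reads are unchanged (G11 unchanged, H8 unchanged); cached -8 stands.
  B8: dirty, but its reads are unchanged (G2 unchanged, G2 unchanged); cached 64 stands.
  E9: dirty, but its reads are unchanged (F10 unchanged, B8 unchanged); cached -56 stands.
  D5: dirty, but its reads are unchanged (E9 unchanged, G4 unchanged); cached 8 stands.
  C6: dirty, but its reads are unchanged (D5 unchanged, B8 unchanged); cached 8 stands.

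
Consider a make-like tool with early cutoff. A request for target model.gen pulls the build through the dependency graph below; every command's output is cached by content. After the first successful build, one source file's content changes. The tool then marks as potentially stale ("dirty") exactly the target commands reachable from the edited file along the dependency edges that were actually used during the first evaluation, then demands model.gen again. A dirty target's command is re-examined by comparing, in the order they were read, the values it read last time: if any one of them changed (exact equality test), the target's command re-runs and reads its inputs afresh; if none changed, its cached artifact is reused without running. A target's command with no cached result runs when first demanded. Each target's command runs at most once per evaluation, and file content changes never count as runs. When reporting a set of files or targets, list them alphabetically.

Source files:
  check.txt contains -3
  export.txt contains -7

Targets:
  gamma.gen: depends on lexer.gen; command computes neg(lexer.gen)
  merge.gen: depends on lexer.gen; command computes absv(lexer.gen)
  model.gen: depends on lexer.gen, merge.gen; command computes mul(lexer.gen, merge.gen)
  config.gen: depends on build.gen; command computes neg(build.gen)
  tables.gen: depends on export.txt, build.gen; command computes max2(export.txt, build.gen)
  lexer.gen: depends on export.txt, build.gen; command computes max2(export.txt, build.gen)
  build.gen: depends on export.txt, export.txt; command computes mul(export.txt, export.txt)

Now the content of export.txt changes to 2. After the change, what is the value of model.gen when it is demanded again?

Demanding model.gen again yields 16.

First demand of the output computes:
  build.gen = mul(-7, -7) = 49
  lexer.gen = max2(-7, 49) = 49
  merge.gen = absv(49) = 49
  model.gen = mul(49, 49) = 2401

After the edit, cleaning proceeds:
  build.gen: a read changed (export.txt -7->2; export.txt -7->2) — executes, giving 4.
  lexer.gen: a read changed (export.txt -7->2; build.gen 49->4) — executes, giving 4.
  merge.gen: a read changed (lexer.gen 49->4) — executes, giving 4.
  model.gen: a read changed (lexer.gen 49->4; merge.gen 49->4) — executes, giving 16.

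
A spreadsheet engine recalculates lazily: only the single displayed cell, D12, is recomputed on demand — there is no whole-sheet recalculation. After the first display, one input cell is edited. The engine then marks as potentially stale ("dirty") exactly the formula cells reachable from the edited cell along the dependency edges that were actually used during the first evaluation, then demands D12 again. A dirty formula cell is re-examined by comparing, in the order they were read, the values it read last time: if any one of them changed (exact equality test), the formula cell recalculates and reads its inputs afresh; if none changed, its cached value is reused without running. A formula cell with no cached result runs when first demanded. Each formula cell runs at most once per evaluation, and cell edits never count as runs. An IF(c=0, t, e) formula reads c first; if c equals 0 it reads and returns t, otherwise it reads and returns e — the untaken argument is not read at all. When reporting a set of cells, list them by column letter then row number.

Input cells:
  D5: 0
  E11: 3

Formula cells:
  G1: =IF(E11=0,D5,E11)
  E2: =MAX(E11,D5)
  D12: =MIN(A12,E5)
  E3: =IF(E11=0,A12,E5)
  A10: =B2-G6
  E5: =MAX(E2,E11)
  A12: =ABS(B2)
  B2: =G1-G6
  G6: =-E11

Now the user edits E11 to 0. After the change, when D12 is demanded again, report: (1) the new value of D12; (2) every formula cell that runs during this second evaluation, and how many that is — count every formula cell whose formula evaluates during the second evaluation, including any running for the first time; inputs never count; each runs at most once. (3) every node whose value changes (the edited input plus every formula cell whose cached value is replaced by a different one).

New value of D12: 0.
Formula cells that run: A12, B2, D12, E2, E5, G1, G6 — 7 in total.
Values that change: A12, B2, D12, E2, E5, E11, G1, G6.

First evaluation (everything demanded from the output):
  E2 = MAX(3, 0) = 3
  E5 = MAX(3, 3) = 3
  G1 = IF(E11=0: E11=3 -> else branch E11) = 3
  G6 = -(3) = -3
  B2 = 3 - -3 = 6
  A12 = ABS(6) = 6
  D12 = MIN(6, 3) = 3

Propagation after the edit:
  E2: runs — E11 3->0; result 0.
  E5: runs — E2 3->0; E11 3->0; result 0.
  G1: runs — E11 3->0; E11 3->0; result 0.
  G6: runs — E11 3->0; result 0.
  B2: runs — G1 3->0; G6 -3->0; result 0.
  A12: runs — B2 6->0; result 0.
  D12: runs — A12 6->0; E5 3->0; result 0.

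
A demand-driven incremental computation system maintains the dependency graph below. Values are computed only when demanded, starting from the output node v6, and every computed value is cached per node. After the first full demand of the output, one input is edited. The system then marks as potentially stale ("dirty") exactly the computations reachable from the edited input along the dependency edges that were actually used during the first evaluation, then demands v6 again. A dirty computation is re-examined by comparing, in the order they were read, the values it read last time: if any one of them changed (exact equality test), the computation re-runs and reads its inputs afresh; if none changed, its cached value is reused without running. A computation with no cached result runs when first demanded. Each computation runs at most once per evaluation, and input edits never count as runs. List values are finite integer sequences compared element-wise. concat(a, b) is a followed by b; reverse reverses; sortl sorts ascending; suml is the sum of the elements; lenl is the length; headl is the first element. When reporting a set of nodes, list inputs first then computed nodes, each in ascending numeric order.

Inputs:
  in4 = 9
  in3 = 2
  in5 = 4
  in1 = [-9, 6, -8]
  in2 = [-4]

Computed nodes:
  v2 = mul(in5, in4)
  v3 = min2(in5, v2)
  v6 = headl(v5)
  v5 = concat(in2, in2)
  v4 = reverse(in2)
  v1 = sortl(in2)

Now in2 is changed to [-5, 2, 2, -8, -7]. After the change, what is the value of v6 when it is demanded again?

New value of v6: -5.

First evaluation (everything demanded from the output):
  v5 = concat([-4], [-4]) = [-4, -4]
  v6 = headl([-4, -4]) = -4

Propagation after the edit:
  v5: runs — in2 [-4]->[-5, 2, 2, -8, -7]; in2 [-4]->[-5, 2, 2, -8, -7]; result [-5, 2, 2, -8, -7, -5, 2, 2, -8, -7].
  v6: runs — v5 [-4, -4]->[-5, 2, 2, -8, -7, -5, 2, 2, -8, -7]; result -5.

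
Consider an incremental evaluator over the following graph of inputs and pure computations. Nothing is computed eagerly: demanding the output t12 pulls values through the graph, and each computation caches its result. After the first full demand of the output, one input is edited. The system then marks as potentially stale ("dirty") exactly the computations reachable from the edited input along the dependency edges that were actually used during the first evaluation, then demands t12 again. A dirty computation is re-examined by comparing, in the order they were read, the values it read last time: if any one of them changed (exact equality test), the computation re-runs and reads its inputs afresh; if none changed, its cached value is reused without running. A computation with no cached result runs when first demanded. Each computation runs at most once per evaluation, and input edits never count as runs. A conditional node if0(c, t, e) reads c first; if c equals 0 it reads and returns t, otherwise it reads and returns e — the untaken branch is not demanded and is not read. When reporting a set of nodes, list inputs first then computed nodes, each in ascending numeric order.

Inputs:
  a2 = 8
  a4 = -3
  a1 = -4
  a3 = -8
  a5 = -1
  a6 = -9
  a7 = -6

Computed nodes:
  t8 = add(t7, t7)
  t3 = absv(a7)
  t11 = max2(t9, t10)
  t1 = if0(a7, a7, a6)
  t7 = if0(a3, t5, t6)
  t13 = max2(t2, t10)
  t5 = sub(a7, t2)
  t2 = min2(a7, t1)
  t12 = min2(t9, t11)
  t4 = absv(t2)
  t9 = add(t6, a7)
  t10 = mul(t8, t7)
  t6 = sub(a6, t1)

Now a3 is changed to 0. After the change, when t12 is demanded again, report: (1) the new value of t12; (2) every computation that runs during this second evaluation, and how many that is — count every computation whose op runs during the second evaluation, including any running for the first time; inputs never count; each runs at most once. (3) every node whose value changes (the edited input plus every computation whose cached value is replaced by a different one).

t12 now evaluates to -6.
Run set: t2, t5, t7, t8, t10, t11, t12 (7 run).
Changed values: a3, t7, t8, t10, t11.
The important point: the flipped condition pulls in fresh nodes; t2, t5 run for the first time.

Initial pass — values computed on the first demand:
  t1 = if0(a7=-6 -> else branch a6) = -9
  t6 = sub(-9, -9) = 0
  t7 = if0(a3=-8 -> else branch t6) = 0
  t8 = add(0, 0) = 0
  t9 = add(0, -6) = -6
  t10 = mul(0, 0) = 0
  t11 = max2(-6, 0) = 0
  t12 = min2(-6, 0) = -6

Second demand — change propagation:
  t2: newly demanded (no cache) — executes and yields -9.
  t5: newly demanded (no cache) — executes and yields 3.
  t7: re-runs because a3 -8->0; new result 3.
  t8: re-runs because t7 0->3; t7 0->3; new result 6.
  t10: re-runs because t8 0->6; t7 0->3; new result 18.
  t11: re-runs because t10 0->18; new result 18.
  t12: re-runs because t11 0->18; new result -6 (unchanged).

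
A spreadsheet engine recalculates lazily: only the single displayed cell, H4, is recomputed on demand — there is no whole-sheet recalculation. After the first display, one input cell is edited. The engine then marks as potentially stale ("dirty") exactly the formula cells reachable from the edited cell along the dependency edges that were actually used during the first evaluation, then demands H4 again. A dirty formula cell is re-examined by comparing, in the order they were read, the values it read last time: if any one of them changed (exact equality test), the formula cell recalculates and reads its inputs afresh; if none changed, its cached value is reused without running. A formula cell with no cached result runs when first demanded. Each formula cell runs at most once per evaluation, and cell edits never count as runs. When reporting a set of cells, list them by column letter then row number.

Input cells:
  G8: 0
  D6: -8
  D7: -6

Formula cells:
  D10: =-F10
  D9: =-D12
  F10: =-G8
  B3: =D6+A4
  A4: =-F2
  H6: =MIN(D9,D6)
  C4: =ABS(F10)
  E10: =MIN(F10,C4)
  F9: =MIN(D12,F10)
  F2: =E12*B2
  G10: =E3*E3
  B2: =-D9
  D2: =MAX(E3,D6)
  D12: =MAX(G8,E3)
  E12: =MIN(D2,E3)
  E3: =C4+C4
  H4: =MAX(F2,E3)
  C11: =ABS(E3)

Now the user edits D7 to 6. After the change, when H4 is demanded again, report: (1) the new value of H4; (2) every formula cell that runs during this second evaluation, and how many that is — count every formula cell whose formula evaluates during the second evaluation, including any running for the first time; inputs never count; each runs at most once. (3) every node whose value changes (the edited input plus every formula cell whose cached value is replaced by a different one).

New value of H4: 0.
Formula cells that run: none — 0 in total.
Values that change: D7.
Key observation: D7 is never demanded by the output, so the edit triggers no recomputation at all.

First evaluation (everything demanded from the output):
  F10 = -(0) = 0
  C4 = ABS(0) = 0
  E3 = 0 + 0 = 0
  D2 = MAX(0, -8) = 0
  D12 = MAX(0, 0) = 0
  D9 = -(0) = 0
  B2 = -(0) = 0
  E12 = MIN(0, 0) = 0
  F2 = 0 * 0 = 0
  H4 = MAX(0, 0) = 0

Propagation after the edit:
  D7 feeds no computation that the output demands — nothing is marked dirty and nothing runs.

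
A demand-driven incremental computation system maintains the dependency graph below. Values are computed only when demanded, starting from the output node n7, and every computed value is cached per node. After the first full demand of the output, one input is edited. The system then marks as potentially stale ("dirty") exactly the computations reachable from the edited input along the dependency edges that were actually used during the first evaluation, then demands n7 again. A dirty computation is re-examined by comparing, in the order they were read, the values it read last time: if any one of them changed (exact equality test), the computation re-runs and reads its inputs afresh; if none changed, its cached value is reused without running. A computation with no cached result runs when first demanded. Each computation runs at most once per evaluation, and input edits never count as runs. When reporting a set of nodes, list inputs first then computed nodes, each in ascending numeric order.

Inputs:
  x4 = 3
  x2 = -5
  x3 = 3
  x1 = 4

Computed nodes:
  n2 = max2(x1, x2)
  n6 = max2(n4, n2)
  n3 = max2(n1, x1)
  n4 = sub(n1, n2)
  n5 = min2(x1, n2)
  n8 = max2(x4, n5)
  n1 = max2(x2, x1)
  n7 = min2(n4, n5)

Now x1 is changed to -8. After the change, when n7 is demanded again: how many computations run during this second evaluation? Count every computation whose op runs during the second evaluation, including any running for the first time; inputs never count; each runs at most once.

Computations that run: n1, n2, n4, n5, n7 — 5 in total.

First evaluation (everything demanded from the output):
  n1 = max2(-5, 4) = 4
  n2 = max2(4, -5) = 4
  n4 = sub(4, 4) = 0
  n5 = min2(4, 4) = 4
  n7 = min2(0, 4) = 0

Propagation after the edit:
  n1: runs — x1 4->-8; result -5.
  n2: runs — x1 4->-8; result -5.
  n4: runs — n1 4->-5; n2 4->-5; result 0 (same value as before).
  n5: runs — x1 4->-8; n2 4->-5; result -8.
  n7: runs — n5 4->-8; result -8.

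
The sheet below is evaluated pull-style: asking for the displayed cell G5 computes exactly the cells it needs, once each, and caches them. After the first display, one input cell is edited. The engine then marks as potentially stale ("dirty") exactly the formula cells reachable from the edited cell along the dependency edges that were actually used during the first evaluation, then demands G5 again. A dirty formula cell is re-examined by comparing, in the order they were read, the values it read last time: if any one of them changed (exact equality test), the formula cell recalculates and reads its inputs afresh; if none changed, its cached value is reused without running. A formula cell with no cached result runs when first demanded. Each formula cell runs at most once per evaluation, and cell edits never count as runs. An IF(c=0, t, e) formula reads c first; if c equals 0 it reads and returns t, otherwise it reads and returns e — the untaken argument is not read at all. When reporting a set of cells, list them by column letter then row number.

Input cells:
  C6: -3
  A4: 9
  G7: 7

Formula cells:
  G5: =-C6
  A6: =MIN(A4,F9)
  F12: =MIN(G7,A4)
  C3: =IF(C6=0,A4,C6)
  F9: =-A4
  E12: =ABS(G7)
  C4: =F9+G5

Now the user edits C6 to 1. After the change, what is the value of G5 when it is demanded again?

Demanding G5 again yields -1.

First demand of the output computes:
  G5 = -(-3) = 3

After the edit, cleaning proceeds:
  G5: a read changed (C6 -3->1) — executes, giving -1.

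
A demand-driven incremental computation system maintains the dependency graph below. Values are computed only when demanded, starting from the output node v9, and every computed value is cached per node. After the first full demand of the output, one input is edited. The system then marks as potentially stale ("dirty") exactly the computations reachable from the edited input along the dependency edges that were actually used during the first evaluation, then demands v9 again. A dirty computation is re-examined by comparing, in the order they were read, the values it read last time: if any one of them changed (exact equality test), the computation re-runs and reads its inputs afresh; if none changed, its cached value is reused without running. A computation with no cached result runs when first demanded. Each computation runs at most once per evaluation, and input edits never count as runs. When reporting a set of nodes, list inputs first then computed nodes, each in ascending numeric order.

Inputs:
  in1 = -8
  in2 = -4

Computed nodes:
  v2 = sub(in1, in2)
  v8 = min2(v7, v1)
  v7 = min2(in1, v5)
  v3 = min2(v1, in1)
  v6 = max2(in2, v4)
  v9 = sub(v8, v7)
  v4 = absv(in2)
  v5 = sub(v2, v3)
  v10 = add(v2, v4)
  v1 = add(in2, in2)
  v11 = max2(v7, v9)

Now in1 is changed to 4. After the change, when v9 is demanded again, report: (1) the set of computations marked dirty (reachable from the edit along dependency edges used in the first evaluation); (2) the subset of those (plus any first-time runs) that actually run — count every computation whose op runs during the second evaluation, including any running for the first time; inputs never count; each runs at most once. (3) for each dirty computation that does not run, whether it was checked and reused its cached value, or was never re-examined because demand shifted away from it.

Marked dirty: v2, v3, v5, v7, v8, v9.
Computations that run: v2, v3, v5, v7, v8, v9 — 6 in total.
Every dirty computation ran.

First evaluation (everything demanded from the output):
  v1 = add(-4, -4) = -8
  v2 = sub(-8, -4) = -4
  v3 = min2(-8, -8) = -8
  v5 = sub(-4, -8) = 4
  v7 = min2(-8, 4) = -8
  v8 = min2(-8, -8) = -8
  v9 = sub(-8, -8) = 0

Propagation after the edit:
  v2: runs — in1 -8->4; result 8.
  v3: runs — in1 -8->4; result -8 (same value as before).
  v5: runs — v2 -4->8; result 16.
  v7: runs — in1 -8->4; v5 4->16; result 4.
  v8: runs — v7 -8->4; result -8 (same value as before).
  v9: runs — v7 -8->4; result -12.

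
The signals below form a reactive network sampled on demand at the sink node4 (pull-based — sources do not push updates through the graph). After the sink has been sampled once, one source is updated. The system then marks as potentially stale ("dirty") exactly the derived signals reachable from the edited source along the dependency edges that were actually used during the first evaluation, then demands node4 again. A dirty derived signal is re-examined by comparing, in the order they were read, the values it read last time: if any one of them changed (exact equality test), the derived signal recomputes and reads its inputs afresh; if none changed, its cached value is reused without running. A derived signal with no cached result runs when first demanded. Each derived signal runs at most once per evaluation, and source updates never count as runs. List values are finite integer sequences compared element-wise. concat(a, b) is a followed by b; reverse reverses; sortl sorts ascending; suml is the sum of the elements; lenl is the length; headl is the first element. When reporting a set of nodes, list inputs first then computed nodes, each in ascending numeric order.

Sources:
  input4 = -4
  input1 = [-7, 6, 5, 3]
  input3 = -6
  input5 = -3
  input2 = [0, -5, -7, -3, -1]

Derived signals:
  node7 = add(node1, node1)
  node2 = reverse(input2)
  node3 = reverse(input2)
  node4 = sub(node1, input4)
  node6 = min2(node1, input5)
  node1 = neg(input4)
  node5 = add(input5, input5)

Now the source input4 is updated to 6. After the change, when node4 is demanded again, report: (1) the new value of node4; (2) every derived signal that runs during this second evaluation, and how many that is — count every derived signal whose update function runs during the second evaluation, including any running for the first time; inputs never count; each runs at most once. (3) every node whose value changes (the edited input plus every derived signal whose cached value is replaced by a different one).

node4 now evaluates to -12.
Run set: node1, node4 (2 run).
Changed values: input4, node1, node4.

Initial pass — values computed on the first demand:
  node1 = neg(-4) = 4
  node4 = sub(4, -4) = 8

Second demand — change propagation:
  node1: re-runs because input4 -4->6; new result -6.
  node4: re-runs because node1 4->-6; input4 -4->6; new result -12.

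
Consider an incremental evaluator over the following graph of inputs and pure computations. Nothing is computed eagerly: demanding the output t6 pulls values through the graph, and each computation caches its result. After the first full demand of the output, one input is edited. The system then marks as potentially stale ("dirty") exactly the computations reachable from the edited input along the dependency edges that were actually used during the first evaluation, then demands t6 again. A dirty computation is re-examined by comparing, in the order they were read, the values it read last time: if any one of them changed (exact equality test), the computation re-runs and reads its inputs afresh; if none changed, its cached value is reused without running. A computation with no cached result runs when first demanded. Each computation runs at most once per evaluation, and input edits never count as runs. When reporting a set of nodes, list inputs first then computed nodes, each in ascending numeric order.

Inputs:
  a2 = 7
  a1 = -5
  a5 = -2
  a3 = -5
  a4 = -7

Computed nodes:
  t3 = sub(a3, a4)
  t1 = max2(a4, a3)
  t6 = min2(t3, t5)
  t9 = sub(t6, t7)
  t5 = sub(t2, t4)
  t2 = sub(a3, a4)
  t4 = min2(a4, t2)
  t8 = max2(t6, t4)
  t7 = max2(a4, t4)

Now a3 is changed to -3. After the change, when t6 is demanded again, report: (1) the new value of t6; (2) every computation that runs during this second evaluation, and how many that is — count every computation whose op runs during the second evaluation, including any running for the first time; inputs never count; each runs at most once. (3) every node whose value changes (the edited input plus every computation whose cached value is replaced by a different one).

Initial pass — values computed on the first demand:
  t2 = sub(-5, -7) = 2
  t3 = sub(-5, -7) = 2
  t4 = min2(-7, 2) = -7
  t5 = sub(2, -7) = 9
  t6 = min2(2, 9) = 2

Second demand — change propagation:
  t2: re-runs because a3 -5->-3; new result 4.
  t3: re-runs because a3 -5->-3; new result 4.
  t4: re-runs because t2 2->4; new result -7 (unchanged).
  t5: re-runs because t2 2->4; new result 11.
  t6: re-runs because t3 2->4; t5 9->11; new result 4.

t6 now evaluates to 4.
Run set: t2, t3, t4, t5, t6 (5 run).
Changed values: a3, t2, t3, t5, t6.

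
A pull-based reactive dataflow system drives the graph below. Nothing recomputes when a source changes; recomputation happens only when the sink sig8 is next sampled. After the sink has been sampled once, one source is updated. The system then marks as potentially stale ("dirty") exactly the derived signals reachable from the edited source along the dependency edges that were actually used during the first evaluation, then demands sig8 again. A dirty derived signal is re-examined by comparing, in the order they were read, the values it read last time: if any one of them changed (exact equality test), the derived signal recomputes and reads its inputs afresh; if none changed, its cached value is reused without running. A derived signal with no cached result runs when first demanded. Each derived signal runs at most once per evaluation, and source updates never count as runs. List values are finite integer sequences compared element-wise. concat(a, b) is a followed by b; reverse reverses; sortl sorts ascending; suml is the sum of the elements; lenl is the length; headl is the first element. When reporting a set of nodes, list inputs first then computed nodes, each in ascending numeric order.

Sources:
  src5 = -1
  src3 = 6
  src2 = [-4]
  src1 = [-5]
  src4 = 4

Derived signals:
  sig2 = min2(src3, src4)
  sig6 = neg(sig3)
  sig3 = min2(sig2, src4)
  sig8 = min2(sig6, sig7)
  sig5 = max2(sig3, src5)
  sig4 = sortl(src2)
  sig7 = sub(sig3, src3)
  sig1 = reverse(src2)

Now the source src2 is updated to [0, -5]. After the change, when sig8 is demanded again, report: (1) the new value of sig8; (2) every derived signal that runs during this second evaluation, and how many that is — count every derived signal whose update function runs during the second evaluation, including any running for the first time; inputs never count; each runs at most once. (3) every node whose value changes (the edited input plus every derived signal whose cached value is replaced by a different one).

New value of sig8: -4.
Derived signals that run: none — 0 in total.
Values that change: src2.
Key observation: src2 is never demanded by the output, so the edit triggers no recomputation at all.

First evaluation (everything demanded from the output):
  sig2 = min2(6, 4) = 4
  sig3 = min2(4, 4) = 4
  sig6 = neg(4) = -4
  sig7 = sub(4, 6) = -2
  sig8 = min2(-4, -2) = -4

Propagation after the edit:
  src2 feeds no computation that the output demands — nothing is marked dirty and nothing runs.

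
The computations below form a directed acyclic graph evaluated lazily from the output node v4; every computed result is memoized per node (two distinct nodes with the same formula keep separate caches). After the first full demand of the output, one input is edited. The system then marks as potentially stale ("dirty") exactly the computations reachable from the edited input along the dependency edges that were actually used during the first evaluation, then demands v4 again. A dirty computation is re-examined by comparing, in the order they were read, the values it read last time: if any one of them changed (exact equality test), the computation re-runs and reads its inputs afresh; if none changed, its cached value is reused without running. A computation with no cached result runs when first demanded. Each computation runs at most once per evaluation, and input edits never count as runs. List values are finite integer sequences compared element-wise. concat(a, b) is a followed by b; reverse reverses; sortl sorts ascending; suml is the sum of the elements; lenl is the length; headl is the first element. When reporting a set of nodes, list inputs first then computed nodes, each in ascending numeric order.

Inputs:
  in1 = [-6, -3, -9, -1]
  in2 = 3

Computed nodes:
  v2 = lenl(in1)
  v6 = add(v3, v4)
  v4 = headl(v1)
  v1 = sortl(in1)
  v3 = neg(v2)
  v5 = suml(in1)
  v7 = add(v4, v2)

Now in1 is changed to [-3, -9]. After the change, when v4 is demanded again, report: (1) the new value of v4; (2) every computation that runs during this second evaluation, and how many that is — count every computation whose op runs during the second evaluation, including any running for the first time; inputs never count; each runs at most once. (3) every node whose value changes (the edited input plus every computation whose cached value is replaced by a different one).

First demand of the output computes:
  v1 = sortl([-6, -3, -9, -1]) = [-9, -6, -3, -1]
  v4 = headl([-9, -6, -3, -1]) = -9

After the edit, cleaning proceeds:
  v1: a read changed (in1 [-6, -3, -9, -1]->[-3, -9]) — executes, giving [-9, -3].
  v4: a read changed (v1 [-9, -6, -3, -1]->[-9, -3]) — executes, giving -9 — identical to its old value.

Demanding v4 again yields -9.
2 computations run: v1, v4.
The nodes whose values change: in1, v1.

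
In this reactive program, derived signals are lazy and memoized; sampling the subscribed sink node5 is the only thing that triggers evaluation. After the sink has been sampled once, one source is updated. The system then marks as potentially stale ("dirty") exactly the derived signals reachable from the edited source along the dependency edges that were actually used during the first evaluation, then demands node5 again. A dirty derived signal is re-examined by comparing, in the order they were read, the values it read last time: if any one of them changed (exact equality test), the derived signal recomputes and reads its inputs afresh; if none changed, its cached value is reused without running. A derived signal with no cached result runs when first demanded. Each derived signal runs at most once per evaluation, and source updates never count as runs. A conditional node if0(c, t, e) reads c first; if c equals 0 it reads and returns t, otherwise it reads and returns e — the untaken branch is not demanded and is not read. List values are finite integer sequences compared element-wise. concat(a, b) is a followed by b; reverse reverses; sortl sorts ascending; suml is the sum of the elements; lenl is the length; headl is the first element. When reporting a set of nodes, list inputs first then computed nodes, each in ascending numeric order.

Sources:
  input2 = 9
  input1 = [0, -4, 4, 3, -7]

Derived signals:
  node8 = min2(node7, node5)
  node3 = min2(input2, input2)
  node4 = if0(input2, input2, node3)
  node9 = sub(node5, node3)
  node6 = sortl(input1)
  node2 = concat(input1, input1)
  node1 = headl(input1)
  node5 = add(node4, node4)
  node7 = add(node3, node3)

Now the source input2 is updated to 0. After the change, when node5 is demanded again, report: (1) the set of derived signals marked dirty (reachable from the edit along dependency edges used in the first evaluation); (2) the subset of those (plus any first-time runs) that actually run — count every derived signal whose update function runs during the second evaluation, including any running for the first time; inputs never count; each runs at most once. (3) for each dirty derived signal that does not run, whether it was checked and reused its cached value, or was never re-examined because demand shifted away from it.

First demand of the output computes:
  node3 = min2(9, 9) = 9
  node4 = if0(input2=9 -> else branch node3) = 9
  node5 = add(9, 9) = 18

After the edit, cleaning proceeds:
  node3: stays stale; no demand reaches it after the flip.
  node4: a read changed (input2 9->0) — executes, giving 0.
  node5: a read changed (node4 9->0; node4 9->0) — executes, giving 0.

Note the branch switch — demand abandons node3, which is never re-examined.

The edit dirties: node3, node4, node5.
2 derived signals run: node4, node5.
Unvisited dirty nodes (no longer demanded): node3.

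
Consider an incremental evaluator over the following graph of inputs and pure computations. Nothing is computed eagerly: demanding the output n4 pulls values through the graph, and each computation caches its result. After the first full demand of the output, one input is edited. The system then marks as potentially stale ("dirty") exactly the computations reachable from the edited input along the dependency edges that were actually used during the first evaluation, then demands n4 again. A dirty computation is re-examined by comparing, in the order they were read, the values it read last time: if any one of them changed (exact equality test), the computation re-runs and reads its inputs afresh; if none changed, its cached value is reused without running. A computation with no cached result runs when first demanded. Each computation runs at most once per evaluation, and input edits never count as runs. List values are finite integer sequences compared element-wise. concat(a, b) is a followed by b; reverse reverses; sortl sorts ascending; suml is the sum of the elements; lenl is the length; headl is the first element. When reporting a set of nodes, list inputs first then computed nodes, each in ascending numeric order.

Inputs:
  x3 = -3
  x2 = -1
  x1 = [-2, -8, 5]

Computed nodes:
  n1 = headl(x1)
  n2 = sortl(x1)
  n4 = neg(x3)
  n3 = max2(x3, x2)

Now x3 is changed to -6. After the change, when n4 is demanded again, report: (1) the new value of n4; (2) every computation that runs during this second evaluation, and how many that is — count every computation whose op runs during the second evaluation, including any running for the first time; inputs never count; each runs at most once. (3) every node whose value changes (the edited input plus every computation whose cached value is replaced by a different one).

n4 now evaluates to 6.
Run set: n4 (1 run).
Changed values: x3, n4.

Initial pass — values computed on the first demand:
  n4 = neg(-3) = 3

Second demand — change propagation:
  n4: re-runs because x3 -3->-6; new result 6.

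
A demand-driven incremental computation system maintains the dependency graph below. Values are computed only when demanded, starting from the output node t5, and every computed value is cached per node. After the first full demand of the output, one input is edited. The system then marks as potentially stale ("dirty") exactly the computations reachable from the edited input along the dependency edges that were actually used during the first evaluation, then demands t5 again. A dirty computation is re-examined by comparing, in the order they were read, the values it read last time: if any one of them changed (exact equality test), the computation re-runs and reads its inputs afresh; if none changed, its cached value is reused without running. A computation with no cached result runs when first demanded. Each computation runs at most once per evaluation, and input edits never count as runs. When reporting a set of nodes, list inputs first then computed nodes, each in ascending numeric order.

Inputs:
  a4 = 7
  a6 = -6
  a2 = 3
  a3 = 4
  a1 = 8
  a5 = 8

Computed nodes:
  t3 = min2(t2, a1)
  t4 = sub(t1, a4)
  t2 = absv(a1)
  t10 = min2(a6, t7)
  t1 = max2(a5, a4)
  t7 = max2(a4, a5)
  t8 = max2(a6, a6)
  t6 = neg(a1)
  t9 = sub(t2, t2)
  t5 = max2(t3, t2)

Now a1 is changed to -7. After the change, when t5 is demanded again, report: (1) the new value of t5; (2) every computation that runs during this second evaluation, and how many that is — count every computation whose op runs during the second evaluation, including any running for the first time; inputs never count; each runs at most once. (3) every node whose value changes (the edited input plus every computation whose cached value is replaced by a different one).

New value of t5: 7.
Computations that run: t2, t3, t5 — 3 in total.
Values that change: a1, t2, t3, t5.

First evaluation (everything demanded from the output):
  t2 = absv(8) = 8
  t3 = min2(8, 8) = 8
  t5 = max2(8, 8) = 8

Propagation after the edit:
  t2: runs — a1 8->-7; result 7.
  t3: runs — t2 8->7; a1 8->-7; result -7.
  t5: runs — t3 8->-7; t2 8->7; result 7.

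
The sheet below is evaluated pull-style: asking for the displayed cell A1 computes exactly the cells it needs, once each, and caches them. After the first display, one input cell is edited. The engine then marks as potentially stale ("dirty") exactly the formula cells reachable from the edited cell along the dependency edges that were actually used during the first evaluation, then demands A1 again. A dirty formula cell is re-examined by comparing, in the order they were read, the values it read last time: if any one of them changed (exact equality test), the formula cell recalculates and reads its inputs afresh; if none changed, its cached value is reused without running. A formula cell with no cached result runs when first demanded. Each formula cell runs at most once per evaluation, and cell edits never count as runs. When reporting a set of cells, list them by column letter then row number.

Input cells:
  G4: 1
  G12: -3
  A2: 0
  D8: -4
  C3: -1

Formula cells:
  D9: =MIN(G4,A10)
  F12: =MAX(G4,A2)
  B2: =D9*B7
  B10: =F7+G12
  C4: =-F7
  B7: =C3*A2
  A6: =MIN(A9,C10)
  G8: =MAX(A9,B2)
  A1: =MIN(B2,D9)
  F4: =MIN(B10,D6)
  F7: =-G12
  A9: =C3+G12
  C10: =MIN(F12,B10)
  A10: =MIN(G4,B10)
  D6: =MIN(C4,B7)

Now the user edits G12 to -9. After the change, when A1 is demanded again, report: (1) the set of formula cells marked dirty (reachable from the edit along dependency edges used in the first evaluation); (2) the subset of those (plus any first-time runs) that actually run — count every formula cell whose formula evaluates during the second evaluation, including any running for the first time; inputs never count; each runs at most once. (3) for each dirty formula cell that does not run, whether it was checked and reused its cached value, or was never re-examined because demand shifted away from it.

First demand of the output computes:
  B7 = -1 * 0 = 0
  F7 = -(-3) = 3
  B10 = 3 + -3 = 0
  A10 = MIN(1, 0) = 0
  D9 = MIN(1, 0) = 0
  B2 = 0 * 0 = 0
  A1 = MIN(0, 0) = 0

After the edit, cleaning proceeds:
  F7: a read changed (G12 -3->-9) — executes, giving 9.
  B10: a read changed (F7 3->9; G12 -3->-9) — executes, giving 0 — identical to its old value.
  A10: dirty, but its reads are unchanged (G4 unchanged, B10 unchanged); cached 0 stands.
  D9: dirty, but its reads are unchanged (G4 unchanged, A10 unchanged); cached 0 stands.
  B2: dirty, but its reads are unchanged (D9 unchanged, B7 unchanged); cached 0 stands.
  A1: dirty, but its reads are unchanged (B2 unchanged, D9 unchanged); cached 0 stands.

Note the absorption at B10: it re-runs yet its value is the same, leaving the output's value untouched.

The edit dirties: A1, A10, B2, B10, D9, F7.
2 formula cells run: B10, F7.
Cache hits after checking: A1, A10, B2, D9.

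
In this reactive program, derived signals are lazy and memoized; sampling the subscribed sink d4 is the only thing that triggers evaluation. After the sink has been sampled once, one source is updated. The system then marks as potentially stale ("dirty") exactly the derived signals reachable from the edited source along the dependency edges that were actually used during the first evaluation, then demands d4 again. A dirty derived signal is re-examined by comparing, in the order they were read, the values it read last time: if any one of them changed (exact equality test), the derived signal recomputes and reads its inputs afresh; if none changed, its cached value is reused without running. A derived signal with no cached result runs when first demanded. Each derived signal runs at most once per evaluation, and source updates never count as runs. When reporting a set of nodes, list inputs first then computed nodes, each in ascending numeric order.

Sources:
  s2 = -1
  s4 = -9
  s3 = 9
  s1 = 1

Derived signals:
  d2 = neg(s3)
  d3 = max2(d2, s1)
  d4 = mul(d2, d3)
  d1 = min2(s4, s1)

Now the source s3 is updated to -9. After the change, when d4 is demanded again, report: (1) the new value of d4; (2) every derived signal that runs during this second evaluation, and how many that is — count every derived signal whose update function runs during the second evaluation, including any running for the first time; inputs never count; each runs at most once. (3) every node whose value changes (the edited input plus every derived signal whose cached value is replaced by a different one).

Demanding d4 again yields 81.
3 derived signals run: d2, d3, d4.
The nodes whose values change: s3, d2, d3, d4.

First demand of the output computes:
  d2 = neg(9) = -9
  d3 = max2(-9, 1) = 1
  d4 = mul(-9, 1) = -9

After the edit, cleaning proceeds:
  d2: a read changed (s3 9->-9) — executes, giving 9.
  d3: a read changed (d2 -9->9) — executes, giving 9.
  d4: a read changed (d2 -9->9; d3 1->9) — executes, giving 81.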